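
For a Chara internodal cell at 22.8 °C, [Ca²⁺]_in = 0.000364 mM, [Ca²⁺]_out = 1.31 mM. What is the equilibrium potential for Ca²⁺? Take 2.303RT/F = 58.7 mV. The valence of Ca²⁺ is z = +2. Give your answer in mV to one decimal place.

104.4 mV

E = (58.7/z) · log₁₀([Ca²⁺]_out/[Ca²⁺]_in) with z = +2.
= (58.7/2) · log₁₀(1.31/0.000364) = 29.35 · log₁₀(3599)
= 29.35 · (3.5562) = 104.37 mV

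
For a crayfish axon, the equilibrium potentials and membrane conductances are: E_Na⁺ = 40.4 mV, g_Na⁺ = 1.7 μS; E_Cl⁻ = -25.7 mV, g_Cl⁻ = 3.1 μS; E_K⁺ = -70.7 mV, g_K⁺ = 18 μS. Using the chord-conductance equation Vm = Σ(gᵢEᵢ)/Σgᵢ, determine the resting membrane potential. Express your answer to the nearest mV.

Σ gᵢEᵢ = 1.7·(40.4) + 3.1·(-25.7) + 18·(-70.7) = -1283.59
Σ gᵢ = 1.7 + 3.1 + 18 = 22.8
Vm = -1283.59 / 22.8 = -56.30 mV

-56 mV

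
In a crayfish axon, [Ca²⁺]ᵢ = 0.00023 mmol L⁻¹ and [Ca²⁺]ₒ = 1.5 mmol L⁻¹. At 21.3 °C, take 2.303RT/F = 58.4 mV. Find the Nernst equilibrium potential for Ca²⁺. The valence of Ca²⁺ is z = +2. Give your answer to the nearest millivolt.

E = (58.4/z) · log₁₀([Ca²⁺]_out/[Ca²⁺]_in) with z = +2.
= (58.4/2) · log₁₀(1.5/0.00023) = 29.20 · log₁₀(6522)
= 29.20 · (3.8144) = 111.38 mV

111 mV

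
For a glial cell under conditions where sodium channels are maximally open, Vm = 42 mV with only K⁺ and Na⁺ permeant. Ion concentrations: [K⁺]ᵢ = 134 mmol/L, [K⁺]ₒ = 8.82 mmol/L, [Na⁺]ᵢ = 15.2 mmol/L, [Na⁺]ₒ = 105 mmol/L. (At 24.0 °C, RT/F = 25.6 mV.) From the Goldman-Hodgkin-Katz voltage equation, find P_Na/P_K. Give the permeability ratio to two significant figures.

Let α = P_Na/P_K. GHK: Vm = 25.6·ln[(Kₒ + α·Naₒ)/(Kᵢ + α·Naᵢ)].
e^(Vm/25.6) = e^(42.0/25.6) = 5.1584
So 5.1584·(Kᵢ + α·Naᵢ) = Kₒ + α·Naₒ → α = (5.1584·134.0 − 8.82) / (105.0 − 5.1584·15.2)
α = (691.2 − 8.82) / (105.0 − 78.41) = 682.4/26.59 = 25.66

26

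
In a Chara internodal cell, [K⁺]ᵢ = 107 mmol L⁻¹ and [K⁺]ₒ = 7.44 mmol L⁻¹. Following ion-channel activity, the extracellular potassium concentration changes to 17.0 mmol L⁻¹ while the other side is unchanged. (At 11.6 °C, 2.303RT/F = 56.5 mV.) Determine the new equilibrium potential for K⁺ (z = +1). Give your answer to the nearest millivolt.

After the shift: [K⁺]_out = 17.0, [K⁺]_in = 107 mmol L⁻¹.
E_new = (56.5/1)·log₁₀(17.0/107) = 56.50 · (-0.7989) = -45.14 mV

-45 mV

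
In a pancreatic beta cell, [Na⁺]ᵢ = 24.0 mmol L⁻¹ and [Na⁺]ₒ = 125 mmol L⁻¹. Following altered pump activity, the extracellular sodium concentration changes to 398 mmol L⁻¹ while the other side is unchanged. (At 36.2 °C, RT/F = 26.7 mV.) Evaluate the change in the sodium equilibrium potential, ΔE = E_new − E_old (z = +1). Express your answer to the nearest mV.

31 mV

E_old = (26.7/1)·ln(125/24.0) = 44.06 mV
E_new = (26.7/1)·ln(398/24.0) = 74.98 mV
ΔE = 74.98 − (44.06) = 30.92 mV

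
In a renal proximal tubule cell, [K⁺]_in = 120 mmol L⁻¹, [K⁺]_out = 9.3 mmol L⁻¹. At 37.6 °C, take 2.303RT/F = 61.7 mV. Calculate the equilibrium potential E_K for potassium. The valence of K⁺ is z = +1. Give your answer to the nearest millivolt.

E = (61.7/z) · log₁₀([K⁺]_out/[K⁺]_in) with z = +1.
= (61.7/1) · log₁₀(9.3/120) = 61.70 · log₁₀(0.0775)
= 61.70 · (-1.1107) = -68.53 mV

-69 mV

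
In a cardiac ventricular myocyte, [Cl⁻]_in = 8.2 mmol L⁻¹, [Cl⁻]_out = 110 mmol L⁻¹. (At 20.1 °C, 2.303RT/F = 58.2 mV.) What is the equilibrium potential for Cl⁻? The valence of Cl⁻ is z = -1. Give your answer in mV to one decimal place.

E = (58.2/z) · log₁₀([Cl⁻]_out/[Cl⁻]_in) with z = -1.
For an anion, dividing by z = -1 reverses the sign.
= (58.2/-1) · log₁₀(110/8.2) = -58.20 · log₁₀(13.41)
= -58.20 · (1.1276) = -65.63 mV

-65.6 mV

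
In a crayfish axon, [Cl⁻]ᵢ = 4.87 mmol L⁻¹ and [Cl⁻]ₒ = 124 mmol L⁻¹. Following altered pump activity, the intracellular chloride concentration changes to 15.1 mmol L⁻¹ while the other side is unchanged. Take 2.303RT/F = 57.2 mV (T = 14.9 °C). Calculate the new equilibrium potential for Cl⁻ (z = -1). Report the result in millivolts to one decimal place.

After the shift: [Cl⁻]_out = 124, [Cl⁻]_in = 15.1 mmol L⁻¹.
E_new = (57.2/-1)·log₁₀(124/15.1) = -57.20 · (0.9144) = -52.31 mV

-52.3 mV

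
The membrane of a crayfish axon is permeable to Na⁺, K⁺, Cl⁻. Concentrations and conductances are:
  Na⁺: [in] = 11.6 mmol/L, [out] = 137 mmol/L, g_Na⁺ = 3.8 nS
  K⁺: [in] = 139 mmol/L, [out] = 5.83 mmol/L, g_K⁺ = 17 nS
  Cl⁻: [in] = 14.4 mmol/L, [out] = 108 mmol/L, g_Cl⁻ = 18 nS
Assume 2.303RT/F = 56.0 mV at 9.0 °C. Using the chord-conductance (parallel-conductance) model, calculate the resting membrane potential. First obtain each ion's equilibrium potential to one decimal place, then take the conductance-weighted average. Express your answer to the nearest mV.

-51 mV

E_Na⁺ = (56.0/1)·log₁₀(137/11.6) = 60.0 mV
E_K⁺ = (56.0/1)·log₁₀(5.83/139) = -77.1 mV
E_Cl⁻ = (56.0/-1)·log₁₀(108/14.4) = -49.0 mV
Vm = (Σ gᵢEᵢ)/(Σ gᵢ) = (3.8·60.0 + 17·-77.1 + 18·-49.0) / (3.8 + 17 + 18)
= -1964.70 / 38.8 = -50.64 mV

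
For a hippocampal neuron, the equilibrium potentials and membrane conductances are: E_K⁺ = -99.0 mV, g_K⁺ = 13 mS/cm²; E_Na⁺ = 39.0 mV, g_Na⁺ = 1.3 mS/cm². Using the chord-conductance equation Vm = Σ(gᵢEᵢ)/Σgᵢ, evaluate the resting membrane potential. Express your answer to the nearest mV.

Σ gᵢEᵢ = 13·(-99.0) + 1.3·(39.0) = -1236.30
Σ gᵢ = 13 + 1.3 = 14.3
Vm = -1236.30 / 14.3 = -86.45 mV

-86 mV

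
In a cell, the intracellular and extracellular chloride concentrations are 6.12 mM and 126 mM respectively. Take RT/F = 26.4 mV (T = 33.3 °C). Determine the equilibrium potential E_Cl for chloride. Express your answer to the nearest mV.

E = (26.4/z) · ln([Cl⁻]_out/[Cl⁻]_in) with z = -1.
For an anion, dividing by z = -1 reverses the sign.
= (26.4/-1) · ln(126/6.12) = -26.40 · ln(20.59)
= -26.40 · (3.0247) = -79.85 mV

-80 mV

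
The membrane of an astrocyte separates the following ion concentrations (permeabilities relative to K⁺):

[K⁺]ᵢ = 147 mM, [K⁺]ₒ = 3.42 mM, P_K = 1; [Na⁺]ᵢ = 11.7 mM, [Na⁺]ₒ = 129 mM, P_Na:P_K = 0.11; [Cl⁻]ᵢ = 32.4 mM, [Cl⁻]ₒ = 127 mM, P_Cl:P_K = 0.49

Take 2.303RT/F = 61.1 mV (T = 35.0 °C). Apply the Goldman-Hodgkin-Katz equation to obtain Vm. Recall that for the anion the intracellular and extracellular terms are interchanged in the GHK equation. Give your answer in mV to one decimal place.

-48.8 mV

Vm = 61.1 · log₁₀[(Σ P·[cation]ₒ + Σ P·[anion]ᵢ) / (Σ P·[cation]ᵢ + Σ P·[anion]ₒ)]
Numerator = 1×3.42 + 0.11×129 + 0.49×32.4 = 33.49
Denominator = 1×147 + 0.11×11.7 + 0.49×127 = 210.5
Vm = 61.1 · log₁₀(0.15907) = 61.1 × (-0.7984) = -48.78 mV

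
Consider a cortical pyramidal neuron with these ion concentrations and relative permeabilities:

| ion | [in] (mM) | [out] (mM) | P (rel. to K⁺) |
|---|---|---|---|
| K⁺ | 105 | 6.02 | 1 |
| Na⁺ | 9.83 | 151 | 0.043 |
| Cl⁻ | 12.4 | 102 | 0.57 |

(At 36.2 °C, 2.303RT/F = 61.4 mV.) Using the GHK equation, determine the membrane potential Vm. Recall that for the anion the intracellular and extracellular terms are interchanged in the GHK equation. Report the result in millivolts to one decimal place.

-56.6 mV

Vm = 61.4 · log₁₀[(Σ P·[cation]ₒ + Σ P·[anion]ᵢ) / (Σ P·[cation]ᵢ + Σ P·[anion]ₒ)]
Numerator = 1×6.02 + 0.043×151 + 0.57×12.4 = 19.58
Denominator = 1×105 + 0.043×9.83 + 0.57×102 = 163.6
Vm = 61.4 · log₁₀(0.11972) = 61.4 × (-0.9218) = -56.60 mV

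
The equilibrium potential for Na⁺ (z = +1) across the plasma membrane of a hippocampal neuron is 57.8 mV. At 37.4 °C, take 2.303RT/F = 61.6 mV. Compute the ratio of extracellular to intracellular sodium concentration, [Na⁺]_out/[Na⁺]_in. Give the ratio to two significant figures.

8.7

log₁₀([out]/[in]) = E·z/(61.6) = 57.8 × 1 / 61.6 = 0.9383
[out]/[in] = 10^(0.9383) = 8.676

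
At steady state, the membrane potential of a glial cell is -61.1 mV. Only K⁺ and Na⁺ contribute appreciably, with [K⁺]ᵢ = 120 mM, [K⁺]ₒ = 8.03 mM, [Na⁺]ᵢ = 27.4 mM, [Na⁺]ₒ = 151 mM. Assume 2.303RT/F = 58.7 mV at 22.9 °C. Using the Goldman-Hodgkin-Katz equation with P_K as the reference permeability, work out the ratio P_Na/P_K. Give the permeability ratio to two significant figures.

0.019

Let α = P_Na/P_K. GHK: Vm = 58.7·log₁₀[(Kₒ + α·Naₒ)/(Kᵢ + α·Naᵢ)].
10^(Vm/58.7) = 10^(-61.1/58.7) = 0.091015
So 0.091015·(Kᵢ + α·Naᵢ) = Kₒ + α·Naₒ → α = (0.091015·120.0 − 8.03) / (151.0 − 0.091015·27.4)
α = (10.92 − 8.03) / (151.0 − 2.494) = 2.892/148.5 = 0.01947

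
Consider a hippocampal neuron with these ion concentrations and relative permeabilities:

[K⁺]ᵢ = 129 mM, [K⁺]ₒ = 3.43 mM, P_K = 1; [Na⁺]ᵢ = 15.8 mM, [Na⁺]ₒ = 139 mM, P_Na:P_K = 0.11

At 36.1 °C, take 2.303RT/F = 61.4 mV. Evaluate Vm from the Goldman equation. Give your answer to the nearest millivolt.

-52 mV

Vm = 61.4 · log₁₀[(Σ P·[cation]ₒ + Σ P·[anion]ᵢ) / (Σ P·[cation]ᵢ + Σ P·[anion]ₒ)]
Numerator = 1×3.43 + 0.11×139 = 18.72
Denominator = 1×129 + 0.11×15.8 = 130.7
Vm = 61.4 · log₁₀(0.14319) = 61.4 × (-0.8441) = -51.83 mV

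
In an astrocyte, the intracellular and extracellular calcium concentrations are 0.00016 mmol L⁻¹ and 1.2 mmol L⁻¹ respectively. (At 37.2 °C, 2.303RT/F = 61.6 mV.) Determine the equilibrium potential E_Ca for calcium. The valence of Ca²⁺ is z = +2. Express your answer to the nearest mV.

E = (61.6/z) · log₁₀([Ca²⁺]_out/[Ca²⁺]_in) with z = +2.
= (61.6/2) · log₁₀(1.2/0.00016) = 30.80 · log₁₀(7500)
= 30.80 · (3.8751) = 119.35 mV

119 mV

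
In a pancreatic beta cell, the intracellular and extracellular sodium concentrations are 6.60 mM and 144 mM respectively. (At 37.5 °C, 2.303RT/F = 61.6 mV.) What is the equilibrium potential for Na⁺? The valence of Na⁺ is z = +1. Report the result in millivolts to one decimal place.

E = (61.6/z) · log₁₀([Na⁺]_out/[Na⁺]_in) with z = +1.
= (61.6/1) · log₁₀(144/6.60) = 61.60 · log₁₀(21.82)
= 61.60 · (1.3388) = 82.47 mV

82.5 mV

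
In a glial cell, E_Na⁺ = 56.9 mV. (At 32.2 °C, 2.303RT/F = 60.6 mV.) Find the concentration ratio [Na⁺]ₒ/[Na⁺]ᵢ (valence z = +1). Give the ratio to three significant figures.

log₁₀([out]/[in]) = E·z/(60.6) = 56.9 × 1 / 60.6 = 0.9389
[out]/[in] = 10^(0.9389) = 8.688

8.69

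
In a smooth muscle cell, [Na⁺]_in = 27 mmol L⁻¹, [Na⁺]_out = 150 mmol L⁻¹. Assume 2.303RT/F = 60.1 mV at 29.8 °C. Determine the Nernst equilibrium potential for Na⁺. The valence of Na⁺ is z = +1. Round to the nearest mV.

E = (60.1/z) · log₁₀([Na⁺]_out/[Na⁺]_in) with z = +1.
= (60.1/1) · log₁₀(150/27) = 60.10 · log₁₀(5.556)
= 60.10 · (0.7447) = 44.76 mV

45 mV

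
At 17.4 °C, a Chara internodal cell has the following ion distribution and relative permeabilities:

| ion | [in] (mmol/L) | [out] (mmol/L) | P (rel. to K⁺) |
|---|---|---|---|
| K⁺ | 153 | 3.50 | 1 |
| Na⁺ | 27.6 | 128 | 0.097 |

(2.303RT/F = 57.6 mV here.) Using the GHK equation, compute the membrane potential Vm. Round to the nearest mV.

Vm = 57.6 · log₁₀[(Σ P·[cation]ₒ + Σ P·[anion]ᵢ) / (Σ P·[cation]ᵢ + Σ P·[anion]ₒ)]
Numerator = 1×3.50 + 0.097×128 = 15.92
Denominator = 1×153 + 0.097×27.6 = 155.7
Vm = 57.6 · log₁₀(0.10224) = 57.6 × (-0.9904) = -57.05 mV

-57 mV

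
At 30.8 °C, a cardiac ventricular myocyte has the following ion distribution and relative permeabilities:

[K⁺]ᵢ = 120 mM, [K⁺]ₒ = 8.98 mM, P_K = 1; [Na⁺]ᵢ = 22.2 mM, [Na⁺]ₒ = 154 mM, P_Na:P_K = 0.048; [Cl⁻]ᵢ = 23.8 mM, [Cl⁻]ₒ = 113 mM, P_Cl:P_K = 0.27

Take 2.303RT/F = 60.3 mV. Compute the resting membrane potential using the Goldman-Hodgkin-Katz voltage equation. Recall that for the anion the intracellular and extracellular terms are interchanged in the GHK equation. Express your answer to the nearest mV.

-50 mV

Vm = 60.3 · log₁₀[(Σ P·[cation]ₒ + Σ P·[anion]ᵢ) / (Σ P·[cation]ᵢ + Σ P·[anion]ₒ)]
Numerator = 1×8.98 + 0.048×154 + 0.27×23.8 = 22.8
Denominator = 1×120 + 0.048×22.2 + 0.27×113 = 151.6
Vm = 60.3 · log₁₀(0.15041) = 60.3 × (-0.8227) = -49.61 mV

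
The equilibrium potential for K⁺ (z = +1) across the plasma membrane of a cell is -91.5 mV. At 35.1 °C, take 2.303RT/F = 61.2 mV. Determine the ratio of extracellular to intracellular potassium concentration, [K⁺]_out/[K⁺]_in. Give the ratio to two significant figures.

log₁₀([out]/[in]) = E·z/(61.2) = -91.5 × 1 / 61.2 = -1.4951
[out]/[in] = 10^(-1.4951) = 0.03198

0.032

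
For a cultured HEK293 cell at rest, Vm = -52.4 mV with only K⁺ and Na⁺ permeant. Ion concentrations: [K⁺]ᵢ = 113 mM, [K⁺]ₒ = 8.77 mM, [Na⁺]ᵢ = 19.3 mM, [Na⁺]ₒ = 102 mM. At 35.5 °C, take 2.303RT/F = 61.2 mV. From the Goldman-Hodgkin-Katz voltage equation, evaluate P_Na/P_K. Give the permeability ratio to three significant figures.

Let α = P_Na/P_K. GHK: Vm = 61.2·log₁₀[(Kₒ + α·Naₒ)/(Kᵢ + α·Naᵢ)].
10^(Vm/61.2) = 10^(-52.4/61.2) = 0.13925
So 0.13925·(Kᵢ + α·Naᵢ) = Kₒ + α·Naₒ → α = (0.13925·113.0 − 8.77) / (102.0 − 0.13925·19.3)
α = (15.74 − 8.77) / (102.0 − 2.687) = 6.965/99.31 = 0.07013

0.0701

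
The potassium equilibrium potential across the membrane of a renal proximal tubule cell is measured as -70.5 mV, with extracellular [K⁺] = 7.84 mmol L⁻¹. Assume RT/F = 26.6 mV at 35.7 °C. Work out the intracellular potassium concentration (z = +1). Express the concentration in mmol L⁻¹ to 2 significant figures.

110 mmol L⁻¹

Nernst: E = (26.6/1) · ln([out]/[in]), so ln([out]/[in]) = -70.5 × 1 / 26.6 = -2.6504.
[out]/[in] = e^(-2.6504) = 0.07062.
[in] = 7.84 / 0.07062 = 111 mmol L⁻¹.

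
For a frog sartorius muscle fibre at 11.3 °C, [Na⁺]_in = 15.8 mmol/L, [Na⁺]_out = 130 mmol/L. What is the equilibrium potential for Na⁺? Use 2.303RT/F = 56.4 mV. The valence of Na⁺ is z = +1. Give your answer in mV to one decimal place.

E = (56.4/z) · log₁₀([Na⁺]_out/[Na⁺]_in) with z = +1.
= (56.4/1) · log₁₀(130/15.8) = 56.40 · log₁₀(8.228)
= 56.40 · (0.9153) = 51.62 mV

51.6 mV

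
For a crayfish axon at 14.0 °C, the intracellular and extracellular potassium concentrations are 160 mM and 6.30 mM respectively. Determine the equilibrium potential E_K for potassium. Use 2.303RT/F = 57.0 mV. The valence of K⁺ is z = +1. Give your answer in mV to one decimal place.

E = (57.0/z) · log₁₀([K⁺]_out/[K⁺]_in) with z = +1.
= (57.0/1) · log₁₀(6.30/160) = 57.00 · log₁₀(0.03938)
= 57.00 · (-1.4048) = -80.07 mV

-80.1 mV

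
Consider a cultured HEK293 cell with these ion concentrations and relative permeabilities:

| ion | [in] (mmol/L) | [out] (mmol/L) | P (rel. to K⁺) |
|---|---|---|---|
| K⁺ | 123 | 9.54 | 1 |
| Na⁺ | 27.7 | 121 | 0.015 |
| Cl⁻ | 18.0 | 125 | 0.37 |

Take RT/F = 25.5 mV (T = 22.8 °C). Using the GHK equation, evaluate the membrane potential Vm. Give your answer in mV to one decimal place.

Vm = 25.5 · ln[(Σ P·[cation]ₒ + Σ P·[anion]ᵢ) / (Σ P·[cation]ᵢ + Σ P·[anion]ₒ)]
Numerator = 1×9.54 + 0.015×121 + 0.37×18.0 = 18.02
Denominator = 1×123 + 0.015×27.7 + 0.37×125 = 169.7
Vm = 25.5 · ln(0.10618) = 25.5 × (-2.2426) = -57.19 mV

-57.2 mV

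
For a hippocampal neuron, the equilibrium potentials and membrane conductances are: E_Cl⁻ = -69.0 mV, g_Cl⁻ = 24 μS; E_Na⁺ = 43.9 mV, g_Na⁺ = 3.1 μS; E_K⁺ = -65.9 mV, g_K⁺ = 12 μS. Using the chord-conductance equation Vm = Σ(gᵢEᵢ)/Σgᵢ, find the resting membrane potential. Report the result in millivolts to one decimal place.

Σ gᵢEᵢ = 24·(-69.0) + 3.1·(43.9) + 12·(-65.9) = -2310.71
Σ gᵢ = 24 + 3.1 + 12 = 39.1
Vm = -2310.71 / 39.1 = -59.10 mV

-59.1 mV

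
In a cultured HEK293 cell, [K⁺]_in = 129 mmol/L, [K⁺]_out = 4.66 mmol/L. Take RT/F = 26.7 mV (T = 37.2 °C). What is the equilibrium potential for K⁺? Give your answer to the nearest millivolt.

E = (26.7/z) · ln([K⁺]_out/[K⁺]_in) with z = +1.
= (26.7/1) · ln(4.66/129) = 26.70 · ln(0.03612)
= 26.70 · (-3.3208) = -88.67 mV

-89 mV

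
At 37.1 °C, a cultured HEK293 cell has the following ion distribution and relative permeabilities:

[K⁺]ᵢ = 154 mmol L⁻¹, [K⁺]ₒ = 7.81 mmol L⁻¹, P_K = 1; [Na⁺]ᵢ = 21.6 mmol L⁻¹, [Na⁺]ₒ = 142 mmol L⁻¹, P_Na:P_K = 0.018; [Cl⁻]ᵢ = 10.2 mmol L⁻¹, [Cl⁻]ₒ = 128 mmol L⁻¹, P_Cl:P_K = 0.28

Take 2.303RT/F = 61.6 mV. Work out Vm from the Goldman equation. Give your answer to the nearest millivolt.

Vm = 61.6 · log₁₀[(Σ P·[cation]ₒ + Σ P·[anion]ᵢ) / (Σ P·[cation]ᵢ + Σ P·[anion]ₒ)]
Numerator = 1×7.81 + 0.018×142 + 0.28×10.2 = 13.22
Denominator = 1×154 + 0.018×21.6 + 0.28×128 = 190.2
Vm = 61.6 · log₁₀(0.069506) = 61.6 × (-1.1580) = -71.33 mV

-71 mV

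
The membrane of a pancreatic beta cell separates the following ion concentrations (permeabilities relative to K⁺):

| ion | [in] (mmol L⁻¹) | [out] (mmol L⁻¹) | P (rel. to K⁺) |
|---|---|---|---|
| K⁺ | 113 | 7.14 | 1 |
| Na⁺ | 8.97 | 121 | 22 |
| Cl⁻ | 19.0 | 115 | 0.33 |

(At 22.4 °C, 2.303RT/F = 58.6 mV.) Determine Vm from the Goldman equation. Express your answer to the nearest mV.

Vm = 58.6 · log₁₀[(Σ P·[cation]ₒ + Σ P·[anion]ᵢ) / (Σ P·[cation]ᵢ + Σ P·[anion]ₒ)]
Numerator = 1×7.14 + 22×121 + 0.33×19.0 = 2675
Denominator = 1×113 + 22×8.97 + 0.33×115 = 348.3
Vm = 58.6 · log₁₀(7.6816) = 58.6 × (0.8854) = 51.89 mV

52 mV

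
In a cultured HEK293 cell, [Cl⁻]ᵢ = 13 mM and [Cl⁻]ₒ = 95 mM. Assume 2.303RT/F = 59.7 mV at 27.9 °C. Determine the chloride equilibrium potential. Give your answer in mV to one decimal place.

E = (59.7/z) · log₁₀([Cl⁻]_out/[Cl⁻]_in) with z = -1.
For an anion, dividing by z = -1 reverses the sign.
= (59.7/-1) · log₁₀(95/13) = -59.70 · log₁₀(7.308)
= -59.70 · (0.8638) = -51.57 mV

-51.6 mV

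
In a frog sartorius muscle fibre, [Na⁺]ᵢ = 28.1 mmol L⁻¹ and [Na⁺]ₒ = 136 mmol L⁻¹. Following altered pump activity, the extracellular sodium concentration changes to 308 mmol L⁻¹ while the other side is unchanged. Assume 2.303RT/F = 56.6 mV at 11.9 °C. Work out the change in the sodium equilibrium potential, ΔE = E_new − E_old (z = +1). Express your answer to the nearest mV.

20 mV

E_old = (56.6/1)·log₁₀(136/28.1) = 38.76 mV
E_new = (56.6/1)·log₁₀(308/28.1) = 58.86 mV
ΔE = 58.86 − (38.76) = 20.09 mV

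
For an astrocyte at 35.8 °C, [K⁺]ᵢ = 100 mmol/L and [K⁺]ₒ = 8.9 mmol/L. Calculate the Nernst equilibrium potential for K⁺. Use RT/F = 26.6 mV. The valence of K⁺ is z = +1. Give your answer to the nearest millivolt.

-64 mV

E = (26.6/z) · ln([K⁺]_out/[K⁺]_in) with z = +1.
= (26.6/1) · ln(8.9/100) = 26.60 · ln(0.089)
= 26.60 · (-2.4191) = -64.35 mV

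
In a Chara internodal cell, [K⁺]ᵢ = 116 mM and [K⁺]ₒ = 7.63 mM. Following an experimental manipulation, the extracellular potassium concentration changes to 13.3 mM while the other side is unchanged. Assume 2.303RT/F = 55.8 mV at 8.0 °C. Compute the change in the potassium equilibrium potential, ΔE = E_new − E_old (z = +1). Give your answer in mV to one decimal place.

E_old = (55.8/1)·log₁₀(7.63/116) = -65.95 mV
E_new = (55.8/1)·log₁₀(13.3/116) = -52.49 mV
ΔE = -52.49 − (-65.95) = 13.47 mV

13.5 mV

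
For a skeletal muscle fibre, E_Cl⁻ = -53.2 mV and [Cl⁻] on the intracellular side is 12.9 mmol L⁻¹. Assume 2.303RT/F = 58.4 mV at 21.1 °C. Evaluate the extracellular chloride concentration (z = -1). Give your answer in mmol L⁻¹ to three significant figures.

Nernst: E = (58.4/-1) · log₁₀([out]/[in]), so log₁₀([out]/[in]) = -53.2 × -1 / 58.4 = 0.9110.
[out]/[in] = 10^(0.9110) = 8.146.
[out] = 8.146 × 12.9 = 105.1 mmol L⁻¹.

105 mmol L⁻¹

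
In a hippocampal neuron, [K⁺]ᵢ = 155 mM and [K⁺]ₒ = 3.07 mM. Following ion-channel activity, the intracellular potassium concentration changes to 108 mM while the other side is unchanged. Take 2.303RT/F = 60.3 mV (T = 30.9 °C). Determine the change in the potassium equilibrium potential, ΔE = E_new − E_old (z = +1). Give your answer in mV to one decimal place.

9.5 mV

E_old = (60.3/1)·log₁₀(3.07/155) = -102.70 mV
E_new = (60.3/1)·log₁₀(3.07/108) = -93.24 mV
ΔE = -93.24 − (-102.70) = 9.46 mV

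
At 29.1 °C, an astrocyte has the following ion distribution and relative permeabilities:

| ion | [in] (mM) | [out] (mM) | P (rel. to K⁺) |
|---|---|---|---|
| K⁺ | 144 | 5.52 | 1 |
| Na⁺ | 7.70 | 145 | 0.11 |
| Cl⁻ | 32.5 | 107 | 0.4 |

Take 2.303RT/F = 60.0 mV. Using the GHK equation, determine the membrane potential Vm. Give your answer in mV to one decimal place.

Vm = 60.0 · log₁₀[(Σ P·[cation]ₒ + Σ P·[anion]ᵢ) / (Σ P·[cation]ᵢ + Σ P·[anion]ₒ)]
Numerator = 1×5.52 + 0.11×145 + 0.4×32.5 = 34.47
Denominator = 1×144 + 0.11×7.70 + 0.4×107 = 187.6
Vm = 60.0 · log₁₀(0.1837) = 60.0 × (-0.7359) = -44.15 mV

-44.2 mV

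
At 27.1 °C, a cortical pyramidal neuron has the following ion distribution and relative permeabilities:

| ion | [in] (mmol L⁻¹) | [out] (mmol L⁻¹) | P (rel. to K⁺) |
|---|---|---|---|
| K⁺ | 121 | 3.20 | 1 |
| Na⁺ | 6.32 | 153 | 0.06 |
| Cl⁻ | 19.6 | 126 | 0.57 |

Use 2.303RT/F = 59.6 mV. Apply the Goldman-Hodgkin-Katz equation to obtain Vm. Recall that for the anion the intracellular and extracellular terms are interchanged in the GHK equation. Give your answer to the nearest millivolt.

-54 mV

Vm = 59.6 · log₁₀[(Σ P·[cation]ₒ + Σ P·[anion]ᵢ) / (Σ P·[cation]ᵢ + Σ P·[anion]ₒ)]
Numerator = 1×3.20 + 0.06×153 + 0.57×19.6 = 23.55
Denominator = 1×121 + 0.06×6.32 + 0.57×126 = 193.2
Vm = 59.6 · log₁₀(0.12191) = 59.6 × (-0.9140) = -54.47 mV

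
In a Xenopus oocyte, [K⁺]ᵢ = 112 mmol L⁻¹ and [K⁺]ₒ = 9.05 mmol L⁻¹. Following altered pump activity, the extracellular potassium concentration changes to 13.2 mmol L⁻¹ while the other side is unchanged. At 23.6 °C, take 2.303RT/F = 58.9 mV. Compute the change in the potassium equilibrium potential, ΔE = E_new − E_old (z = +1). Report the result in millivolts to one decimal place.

E_old = (58.9/1)·log₁₀(9.05/112) = -64.35 mV
E_new = (58.9/1)·log₁₀(13.2/112) = -54.70 mV
ΔE = -54.70 − (-64.35) = 9.66 mV

9.7 mV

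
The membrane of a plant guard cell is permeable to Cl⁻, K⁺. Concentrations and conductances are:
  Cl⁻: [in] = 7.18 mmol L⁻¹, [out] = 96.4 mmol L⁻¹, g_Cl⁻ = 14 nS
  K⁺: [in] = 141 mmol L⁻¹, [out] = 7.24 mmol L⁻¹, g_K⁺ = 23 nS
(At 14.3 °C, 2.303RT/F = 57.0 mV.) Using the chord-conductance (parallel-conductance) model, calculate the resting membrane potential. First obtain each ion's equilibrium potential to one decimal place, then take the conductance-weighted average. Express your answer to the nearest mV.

-70 mV

E_Cl⁻ = (57.0/-1)·log₁₀(96.4/7.18) = -64.3 mV
E_K⁺ = (57.0/1)·log₁₀(7.24/141) = -73.5 mV
Vm = (Σ gᵢEᵢ)/(Σ gᵢ) = (14·-64.3 + 23·-73.5) / (14 + 23)
= -2590.70 / 37 = -70.02 mV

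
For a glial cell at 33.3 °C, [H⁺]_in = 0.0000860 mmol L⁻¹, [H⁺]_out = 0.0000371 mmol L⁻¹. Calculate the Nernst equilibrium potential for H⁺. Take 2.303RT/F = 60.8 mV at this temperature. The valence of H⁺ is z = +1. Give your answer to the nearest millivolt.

-22 mV

E = (60.8/z) · log₁₀([H⁺]_out/[H⁺]_in) with z = +1.
= (60.8/1) · log₁₀(0.0000371/0.0000860) = 60.80 · log₁₀(0.4314)
= 60.80 · (-0.3651) = -22.20 mV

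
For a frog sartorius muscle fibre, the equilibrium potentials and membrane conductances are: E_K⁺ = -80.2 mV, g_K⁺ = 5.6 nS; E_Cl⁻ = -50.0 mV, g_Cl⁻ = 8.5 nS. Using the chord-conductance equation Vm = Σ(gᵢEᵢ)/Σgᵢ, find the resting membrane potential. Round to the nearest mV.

-62 mV

Σ gᵢEᵢ = 5.6·(-80.2) + 8.5·(-50.0) = -874.12
Σ gᵢ = 5.6 + 8.5 = 14.1
Vm = -874.12 / 14.1 = -61.99 mV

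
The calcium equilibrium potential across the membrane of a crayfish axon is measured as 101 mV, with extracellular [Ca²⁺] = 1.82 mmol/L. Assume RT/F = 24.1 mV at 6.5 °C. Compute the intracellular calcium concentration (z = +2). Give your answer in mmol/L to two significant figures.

0.00042 mmol/L

Nernst: E = (24.1/2) · ln([out]/[in]), so ln([out]/[in]) = 101.0 × 2 / 24.1 = 8.3817.
[out]/[in] = e^(8.3817) = 4367.
[in] = 1.82 / 4367 = 0.0004168 mmol/L.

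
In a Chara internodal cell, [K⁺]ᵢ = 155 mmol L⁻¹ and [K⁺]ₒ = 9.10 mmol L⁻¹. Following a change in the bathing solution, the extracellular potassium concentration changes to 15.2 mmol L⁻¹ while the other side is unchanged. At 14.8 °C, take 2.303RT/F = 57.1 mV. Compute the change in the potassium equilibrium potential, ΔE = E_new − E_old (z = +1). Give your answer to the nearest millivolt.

13 mV

E_old = (57.1/1)·log₁₀(9.10/155) = -70.31 mV
E_new = (57.1/1)·log₁₀(15.2/155) = -57.58 mV
ΔE = -57.58 − (-70.31) = 12.72 mV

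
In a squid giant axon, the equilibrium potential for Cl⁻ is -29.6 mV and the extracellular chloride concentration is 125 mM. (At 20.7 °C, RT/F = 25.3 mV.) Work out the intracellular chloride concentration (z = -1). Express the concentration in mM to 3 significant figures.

38.8 mM

Nernst: E = (25.3/-1) · ln([out]/[in]), so ln([out]/[in]) = -29.6 × -1 / 25.3 = 1.1700.
[out]/[in] = e^(1.1700) = 3.222.
[in] = 125 / 3.222 = 38.8 mM.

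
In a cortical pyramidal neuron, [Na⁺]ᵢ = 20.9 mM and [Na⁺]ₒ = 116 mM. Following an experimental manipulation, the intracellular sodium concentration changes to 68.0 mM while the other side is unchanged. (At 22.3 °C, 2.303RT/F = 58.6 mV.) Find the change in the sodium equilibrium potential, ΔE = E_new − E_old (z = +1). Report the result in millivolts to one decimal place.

-30.0 mV

E_old = (58.6/1)·log₁₀(116/20.9) = 43.62 mV
E_new = (58.6/1)·log₁₀(116/68.0) = 13.59 mV
ΔE = 13.59 − (43.62) = -30.02 mV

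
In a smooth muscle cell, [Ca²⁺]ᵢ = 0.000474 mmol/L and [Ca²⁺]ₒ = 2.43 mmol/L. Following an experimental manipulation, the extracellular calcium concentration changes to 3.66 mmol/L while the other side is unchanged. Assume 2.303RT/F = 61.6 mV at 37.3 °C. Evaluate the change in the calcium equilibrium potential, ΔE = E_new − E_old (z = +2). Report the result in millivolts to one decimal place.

5.5 mV

E_old = (61.6/2)·log₁₀(2.43/0.000474) = 114.26 mV
E_new = (61.6/2)·log₁₀(3.66/0.000474) = 119.74 mV
ΔE = 119.74 − (114.26) = 5.48 mV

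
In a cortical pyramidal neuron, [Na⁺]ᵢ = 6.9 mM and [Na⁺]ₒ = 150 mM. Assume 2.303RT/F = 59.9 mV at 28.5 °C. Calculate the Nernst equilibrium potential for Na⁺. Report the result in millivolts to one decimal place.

80.1 mV

E = (59.9/z) · log₁₀([Na⁺]_out/[Na⁺]_in) with z = +1.
= (59.9/1) · log₁₀(150/6.9) = 59.90 · log₁₀(21.74)
= 59.90 · (1.3372) = 80.10 mV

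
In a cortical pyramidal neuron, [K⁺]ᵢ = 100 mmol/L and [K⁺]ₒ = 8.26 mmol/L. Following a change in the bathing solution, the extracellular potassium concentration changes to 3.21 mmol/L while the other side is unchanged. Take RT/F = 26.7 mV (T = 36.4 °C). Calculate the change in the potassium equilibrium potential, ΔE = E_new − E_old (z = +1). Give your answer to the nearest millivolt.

E_old = (26.7/1)·ln(8.26/100) = -66.58 mV
E_new = (26.7/1)·ln(3.21/100) = -91.82 mV
ΔE = -91.82 − (-66.58) = -25.24 mV

-25 mV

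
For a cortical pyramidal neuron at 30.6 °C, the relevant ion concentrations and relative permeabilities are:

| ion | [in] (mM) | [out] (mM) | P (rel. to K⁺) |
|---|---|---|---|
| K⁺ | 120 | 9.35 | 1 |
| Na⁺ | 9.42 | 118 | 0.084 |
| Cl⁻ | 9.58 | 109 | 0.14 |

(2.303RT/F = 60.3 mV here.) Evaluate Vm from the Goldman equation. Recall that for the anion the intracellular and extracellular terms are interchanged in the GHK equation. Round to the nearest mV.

-49 mV

Vm = 60.3 · log₁₀[(Σ P·[cation]ₒ + Σ P·[anion]ᵢ) / (Σ P·[cation]ᵢ + Σ P·[anion]ₒ)]
Numerator = 1×9.35 + 0.084×118 + 0.14×9.58 = 20.6
Denominator = 1×120 + 0.084×9.42 + 0.14×109 = 136.1
Vm = 60.3 · log₁₀(0.15144) = 60.3 × (-0.8198) = -49.43 mV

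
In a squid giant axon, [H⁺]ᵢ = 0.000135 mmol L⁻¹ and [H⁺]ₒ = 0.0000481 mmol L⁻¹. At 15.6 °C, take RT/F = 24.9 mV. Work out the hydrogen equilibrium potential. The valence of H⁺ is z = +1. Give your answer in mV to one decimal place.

E = (24.9/z) · ln([H⁺]_out/[H⁺]_in) with z = +1.
= (24.9/1) · ln(0.0000481/0.000135) = 24.90 · ln(0.3563)
= 24.90 · (-1.0320) = -25.70 mV

-25.7 mV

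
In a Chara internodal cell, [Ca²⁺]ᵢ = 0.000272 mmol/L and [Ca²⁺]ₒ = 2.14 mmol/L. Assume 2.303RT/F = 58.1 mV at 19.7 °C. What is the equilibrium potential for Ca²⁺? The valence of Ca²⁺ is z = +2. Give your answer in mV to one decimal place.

113.2 mV

E = (58.1/z) · log₁₀([Ca²⁺]_out/[Ca²⁺]_in) with z = +2.
= (58.1/2) · log₁₀(2.14/0.000272) = 29.05 · log₁₀(7868)
= 29.05 · (3.8958) = 113.17 mV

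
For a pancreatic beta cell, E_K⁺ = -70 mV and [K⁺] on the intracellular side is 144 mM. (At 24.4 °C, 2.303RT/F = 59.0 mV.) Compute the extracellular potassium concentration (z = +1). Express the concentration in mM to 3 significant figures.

9.37 mM

Nernst: E = (59.0/1) · log₁₀([out]/[in]), so log₁₀([out]/[in]) = -70.0 × 1 / 59.0 = -1.1864.
[out]/[in] = 10^(-1.1864) = 0.0651.
[out] = 0.0651 × 144 = 9.374 mM.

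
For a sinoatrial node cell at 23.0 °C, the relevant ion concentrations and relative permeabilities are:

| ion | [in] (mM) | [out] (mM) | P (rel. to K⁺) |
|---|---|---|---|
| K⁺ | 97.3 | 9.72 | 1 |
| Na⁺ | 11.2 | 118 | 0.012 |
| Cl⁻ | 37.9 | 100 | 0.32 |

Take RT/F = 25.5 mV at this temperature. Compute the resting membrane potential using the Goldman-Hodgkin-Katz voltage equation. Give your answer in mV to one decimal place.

Vm = 25.5 · ln[(Σ P·[cation]ₒ + Σ P·[anion]ᵢ) / (Σ P·[cation]ᵢ + Σ P·[anion]ₒ)]
Numerator = 1×9.72 + 0.012×118 + 0.32×37.9 = 23.26
Denominator = 1×97.3 + 0.012×11.2 + 0.32×100 = 129.4
Vm = 25.5 · ln(0.17974) = 25.5 × (-1.7163) = -43.76 mV

-43.8 mV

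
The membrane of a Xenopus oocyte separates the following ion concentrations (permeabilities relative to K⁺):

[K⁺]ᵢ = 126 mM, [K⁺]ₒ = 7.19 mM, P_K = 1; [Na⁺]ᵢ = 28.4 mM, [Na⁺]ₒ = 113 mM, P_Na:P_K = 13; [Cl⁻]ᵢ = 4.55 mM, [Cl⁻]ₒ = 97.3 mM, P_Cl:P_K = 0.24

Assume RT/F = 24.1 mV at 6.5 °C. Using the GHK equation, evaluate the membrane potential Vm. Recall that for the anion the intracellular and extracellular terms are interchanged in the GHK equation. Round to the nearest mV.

25 mV

Vm = 24.1 · ln[(Σ P·[cation]ₒ + Σ P·[anion]ᵢ) / (Σ P·[cation]ᵢ + Σ P·[anion]ₒ)]
Numerator = 1×7.19 + 13×113 + 0.24×4.55 = 1477
Denominator = 1×126 + 13×28.4 + 0.24×97.3 = 518.6
Vm = 24.1 · ln(2.8489) = 24.1 × (1.0469) = 25.23 mV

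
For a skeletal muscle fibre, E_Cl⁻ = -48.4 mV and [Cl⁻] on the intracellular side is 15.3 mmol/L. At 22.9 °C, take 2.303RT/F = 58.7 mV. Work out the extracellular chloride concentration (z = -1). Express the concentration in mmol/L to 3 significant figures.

102 mmol/L

Nernst: E = (58.7/-1) · log₁₀([out]/[in]), so log₁₀([out]/[in]) = -48.4 × -1 / 58.7 = 0.8245.
[out]/[in] = 10^(0.8245) = 6.676.
[out] = 6.676 × 15.3 = 102.1 mmol/L.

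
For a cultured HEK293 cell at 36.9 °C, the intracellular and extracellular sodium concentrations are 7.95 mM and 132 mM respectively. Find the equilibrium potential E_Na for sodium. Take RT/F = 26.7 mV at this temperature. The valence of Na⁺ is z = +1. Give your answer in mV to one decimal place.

75.0 mV

E = (26.7/z) · ln([Na⁺]_out/[Na⁺]_in) with z = +1.
= (26.7/1) · ln(132/7.95) = 26.70 · ln(16.6)
= 26.70 · (2.8096) = 75.02 mV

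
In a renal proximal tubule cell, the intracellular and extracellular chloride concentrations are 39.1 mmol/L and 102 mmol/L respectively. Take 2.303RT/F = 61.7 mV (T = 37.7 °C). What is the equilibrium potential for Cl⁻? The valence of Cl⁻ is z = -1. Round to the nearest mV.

E = (61.7/z) · log₁₀([Cl⁻]_out/[Cl⁻]_in) with z = -1.
For an anion, dividing by z = -1 reverses the sign.
= (61.7/-1) · log₁₀(102/39.1) = -61.70 · log₁₀(2.609)
= -61.70 · (0.4164) = -25.69 mV

-26 mV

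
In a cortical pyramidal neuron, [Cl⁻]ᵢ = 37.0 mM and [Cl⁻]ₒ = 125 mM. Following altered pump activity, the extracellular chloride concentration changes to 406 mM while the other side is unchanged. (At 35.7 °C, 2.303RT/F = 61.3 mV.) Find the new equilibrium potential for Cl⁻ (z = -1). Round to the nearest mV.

-64 mV

After the shift: [Cl⁻]_out = 406, [Cl⁻]_in = 37.0 mM.
E_new = (61.3/-1)·log₁₀(406/37.0) = -61.30 · (1.0403) = -63.77 mV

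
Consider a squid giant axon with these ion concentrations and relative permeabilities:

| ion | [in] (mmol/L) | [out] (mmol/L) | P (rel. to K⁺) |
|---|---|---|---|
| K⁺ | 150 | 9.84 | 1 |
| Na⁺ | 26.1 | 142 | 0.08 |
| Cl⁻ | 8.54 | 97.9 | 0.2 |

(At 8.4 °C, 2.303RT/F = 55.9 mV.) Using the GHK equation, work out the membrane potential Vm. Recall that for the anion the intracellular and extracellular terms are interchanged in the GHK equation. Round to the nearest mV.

-49 mV

Vm = 55.9 · log₁₀[(Σ P·[cation]ₒ + Σ P·[anion]ᵢ) / (Σ P·[cation]ᵢ + Σ P·[anion]ₒ)]
Numerator = 1×9.84 + 0.08×142 + 0.2×8.54 = 22.91
Denominator = 1×150 + 0.08×26.1 + 0.2×97.9 = 171.7
Vm = 55.9 · log₁₀(0.13344) = 55.9 × (-0.8747) = -48.90 mV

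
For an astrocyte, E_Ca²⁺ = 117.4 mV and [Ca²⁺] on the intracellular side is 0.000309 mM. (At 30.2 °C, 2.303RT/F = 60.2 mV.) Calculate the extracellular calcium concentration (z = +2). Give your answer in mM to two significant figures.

2.5 mM

Nernst: E = (60.2/2) · log₁₀([out]/[in]), so log₁₀([out]/[in]) = 117.4 × 2 / 60.2 = 3.9003.
[out]/[in] = 10^(3.9003) = 7949.
[out] = 7949 × 0.000309 = 2.456 mM.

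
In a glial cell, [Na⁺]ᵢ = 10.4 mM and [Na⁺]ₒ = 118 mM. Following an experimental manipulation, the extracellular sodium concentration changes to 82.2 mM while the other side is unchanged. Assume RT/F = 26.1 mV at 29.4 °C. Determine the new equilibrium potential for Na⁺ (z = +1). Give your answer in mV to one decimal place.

54.0 mV

After the shift: [Na⁺]_out = 82.2, [Na⁺]_in = 10.4 mM.
E_new = (26.1/1)·ln(82.2/10.4) = 26.10 · (2.0673) = 53.96 mV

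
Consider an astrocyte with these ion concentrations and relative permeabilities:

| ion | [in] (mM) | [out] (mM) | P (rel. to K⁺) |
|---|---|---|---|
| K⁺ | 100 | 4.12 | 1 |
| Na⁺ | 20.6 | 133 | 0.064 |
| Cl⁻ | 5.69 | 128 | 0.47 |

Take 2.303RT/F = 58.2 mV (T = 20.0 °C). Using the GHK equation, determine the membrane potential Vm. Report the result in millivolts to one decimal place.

Vm = 58.2 · log₁₀[(Σ P·[cation]ₒ + Σ P·[anion]ᵢ) / (Σ P·[cation]ᵢ + Σ P·[anion]ₒ)]
Numerator = 1×4.12 + 0.064×133 + 0.47×5.69 = 15.31
Denominator = 1×100 + 0.064×20.6 + 0.47×128 = 161.5
Vm = 58.2 · log₁₀(0.094789) = 58.2 × (-1.0232) = -59.55 mV

-59.6 mV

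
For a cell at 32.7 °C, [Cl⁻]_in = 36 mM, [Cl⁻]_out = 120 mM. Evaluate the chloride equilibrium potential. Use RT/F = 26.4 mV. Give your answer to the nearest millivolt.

E = (26.4/z) · ln([Cl⁻]_out/[Cl⁻]_in) with z = -1.
For an anion, dividing by z = -1 reverses the sign.
= (26.4/-1) · ln(120/36) = -26.40 · ln(3.333)
= -26.40 · (1.2040) = -31.78 mV

-32 mV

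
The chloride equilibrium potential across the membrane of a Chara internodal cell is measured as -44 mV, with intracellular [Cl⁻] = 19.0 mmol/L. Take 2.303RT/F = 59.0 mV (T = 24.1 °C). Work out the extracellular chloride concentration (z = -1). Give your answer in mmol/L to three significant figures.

106 mmol/L

Nernst: E = (59.0/-1) · log₁₀([out]/[in]), so log₁₀([out]/[in]) = -44.0 × -1 / 59.0 = 0.7458.
[out]/[in] = 10^(0.7458) = 5.569.
[out] = 5.569 × 19.0 = 105.8 mmol/L.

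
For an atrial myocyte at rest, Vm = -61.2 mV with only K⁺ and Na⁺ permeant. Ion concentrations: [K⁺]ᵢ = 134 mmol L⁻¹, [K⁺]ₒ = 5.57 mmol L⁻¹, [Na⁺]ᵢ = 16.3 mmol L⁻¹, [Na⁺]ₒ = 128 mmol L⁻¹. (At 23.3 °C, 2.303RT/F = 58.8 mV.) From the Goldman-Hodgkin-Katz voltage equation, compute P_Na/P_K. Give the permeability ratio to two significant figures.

0.052

Let α = P_Na/P_K. GHK: Vm = 58.8·log₁₀[(Kₒ + α·Naₒ)/(Kᵢ + α·Naᵢ)].
10^(Vm/58.8) = 10^(-61.2/58.8) = 0.09103
So 0.09103·(Kᵢ + α·Naᵢ) = Kₒ + α·Naₒ → α = (0.09103·134.0 − 5.57) / (128.0 − 0.09103·16.3)
α = (12.2 − 5.57) / (128.0 − 1.484) = 6.628/126.5 = 0.05239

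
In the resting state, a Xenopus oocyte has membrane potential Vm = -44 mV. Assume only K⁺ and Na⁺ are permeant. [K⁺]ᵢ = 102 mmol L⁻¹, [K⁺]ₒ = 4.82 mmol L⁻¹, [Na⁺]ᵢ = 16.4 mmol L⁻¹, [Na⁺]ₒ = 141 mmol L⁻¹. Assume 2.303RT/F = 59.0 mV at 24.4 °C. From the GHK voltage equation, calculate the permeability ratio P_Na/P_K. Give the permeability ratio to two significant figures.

0.098

Let α = P_Na/P_K. GHK: Vm = 59.0·log₁₀[(Kₒ + α·Naₒ)/(Kᵢ + α·Naᵢ)].
10^(Vm/59.0) = 10^(-44.0/59.0) = 0.17957
So 0.17957·(Kᵢ + α·Naᵢ) = Kₒ + α·Naₒ → α = (0.17957·102.0 − 4.82) / (141.0 − 0.17957·16.4)
α = (18.32 − 4.82) / (141.0 − 2.945) = 13.5/138.1 = 0.09776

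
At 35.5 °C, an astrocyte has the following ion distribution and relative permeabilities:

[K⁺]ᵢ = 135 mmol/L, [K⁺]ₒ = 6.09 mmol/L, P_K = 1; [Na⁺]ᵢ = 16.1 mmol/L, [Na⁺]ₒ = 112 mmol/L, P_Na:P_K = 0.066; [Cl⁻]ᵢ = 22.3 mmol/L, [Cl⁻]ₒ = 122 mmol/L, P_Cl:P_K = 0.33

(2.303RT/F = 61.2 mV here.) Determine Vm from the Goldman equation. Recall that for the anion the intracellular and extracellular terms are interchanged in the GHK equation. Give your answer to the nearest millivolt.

-57 mV

Vm = 61.2 · log₁₀[(Σ P·[cation]ₒ + Σ P·[anion]ᵢ) / (Σ P·[cation]ᵢ + Σ P·[anion]ₒ)]
Numerator = 1×6.09 + 0.066×112 + 0.33×22.3 = 20.84
Denominator = 1×135 + 0.066×16.1 + 0.33×122 = 176.3
Vm = 61.2 · log₁₀(0.1182) = 61.2 × (-0.9274) = -56.76 mV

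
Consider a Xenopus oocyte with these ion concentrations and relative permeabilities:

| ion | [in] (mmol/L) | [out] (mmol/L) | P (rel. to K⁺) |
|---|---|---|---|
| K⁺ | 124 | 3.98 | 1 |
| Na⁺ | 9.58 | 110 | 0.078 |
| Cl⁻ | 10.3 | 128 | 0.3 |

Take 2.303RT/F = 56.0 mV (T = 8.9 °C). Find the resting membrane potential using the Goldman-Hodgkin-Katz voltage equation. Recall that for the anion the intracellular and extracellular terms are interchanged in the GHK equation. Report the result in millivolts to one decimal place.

-57.0 mV

Vm = 56.0 · log₁₀[(Σ P·[cation]ₒ + Σ P·[anion]ᵢ) / (Σ P·[cation]ᵢ + Σ P·[anion]ₒ)]
Numerator = 1×3.98 + 0.078×110 + 0.3×10.3 = 15.65
Denominator = 1×124 + 0.078×9.58 + 0.3×128 = 163.1
Vm = 56.0 · log₁₀(0.095926) = 56.0 × (-1.0181) = -57.01 mV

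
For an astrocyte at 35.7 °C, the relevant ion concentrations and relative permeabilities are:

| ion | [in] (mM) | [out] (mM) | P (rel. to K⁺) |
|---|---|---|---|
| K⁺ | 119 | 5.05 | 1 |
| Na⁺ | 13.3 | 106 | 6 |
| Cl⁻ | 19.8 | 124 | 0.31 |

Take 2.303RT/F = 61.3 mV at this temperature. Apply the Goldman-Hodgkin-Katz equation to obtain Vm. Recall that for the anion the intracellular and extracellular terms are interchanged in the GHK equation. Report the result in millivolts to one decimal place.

26.7 mV

Vm = 61.3 · log₁₀[(Σ P·[cation]ₒ + Σ P·[anion]ᵢ) / (Σ P·[cation]ᵢ + Σ P·[anion]ₒ)]
Numerator = 1×5.05 + 6×106 + 0.31×19.8 = 647.2
Denominator = 1×119 + 6×13.3 + 0.31×124 = 237.2
Vm = 61.3 · log₁₀(2.728) = 61.3 × (0.4358) = 26.72 mV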